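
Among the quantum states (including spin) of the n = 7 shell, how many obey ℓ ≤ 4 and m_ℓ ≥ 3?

Go through ℓ = 0, …, 6 (the values permitted for n = 7).
Contributions: ℓ=3 → 1; ℓ=4 → 2.
Orbitals: 1 + 2 = 3. Each orbital carries two spin states, so 3 × 2 = 6 states.

6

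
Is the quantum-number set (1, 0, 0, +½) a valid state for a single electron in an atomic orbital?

Allowed

n = 1 is a positive integer. l = 0 satisfies 0 ≤ l ≤ n−1 = 0. m_l = 0 lies in the range −l … +l (here 0). m_s = +1/2 is one of ±1/2.
All four constraints are satisfied.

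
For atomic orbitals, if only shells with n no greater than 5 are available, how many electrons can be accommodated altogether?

Total orbitals = 1² + 2² + 3² + 4² + 5² = 55. Doubling for spin gives 110 electrons.

110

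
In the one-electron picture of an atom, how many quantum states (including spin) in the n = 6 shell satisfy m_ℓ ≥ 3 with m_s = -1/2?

For n = 6, ℓ ranges over 0 … 5.
The (ℓ, m_ℓ) pairs meeting m_ℓ ≥ 3 give: ℓ=3 → 1; ℓ=4 → 2; ℓ=5 → 3.
Orbitals: 1 + 2 + 3 = 6. With m_s fixed to a single value there is one state per orbital, giving 6 states.

6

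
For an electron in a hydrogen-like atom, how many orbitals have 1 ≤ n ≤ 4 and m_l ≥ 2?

Treat each shell separately and count matching orbitals:
n=3 → 1; n=4 → 3.
Total orbitals: 1 + 3 = 4.

4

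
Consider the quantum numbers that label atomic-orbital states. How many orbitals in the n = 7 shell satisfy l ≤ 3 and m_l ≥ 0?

10

For n = 7, l ranges over 0 … 6.
The (l, m_l) pairs meeting l ≤ 3 and m_l ≥ 0 give: l=0 → 1; l=1 → 2; l=2 → 3; l=3 → 4.
Total orbitals: 1 + 2 + 3 + 4 = 10.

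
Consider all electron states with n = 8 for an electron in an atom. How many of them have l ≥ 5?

78

The n = 8 shell has l = 0 through 7; check each.
Per l-value: l=5 → 11; l=6 → 13; l=7 → 15.
Orbitals: 11 + 13 + 15 = 39. Each orbital carries two spin states, so 39 × 2 = 78 states.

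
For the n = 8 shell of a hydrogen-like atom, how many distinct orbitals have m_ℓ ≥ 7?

Go through ℓ = 0, …, 7 (the values permitted for n = 8).
Contributions: ℓ=7 → 1.
Total orbitals: 1.

1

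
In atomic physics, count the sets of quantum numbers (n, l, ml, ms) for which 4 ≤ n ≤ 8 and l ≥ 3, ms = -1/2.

Count contributing orbitals for each principal shell:
n=4 → 7; n=5 → 16; n=6 → 27; n=7 → 40; n=8 → 55.
Orbitals: 7 + 16 + 27 + 40 + 55 = 145. With ms fixed to -1/2 there is one state per orbital, so 145 states.

145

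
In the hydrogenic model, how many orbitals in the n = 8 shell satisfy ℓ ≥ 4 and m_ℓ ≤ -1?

For n = 8, ℓ ranges over 0 … 7.
Orbitals with ℓ ≥ 4 and m_ℓ ≤ -1, by ℓ: ℓ=4 → 4; ℓ=5 → 5; ℓ=6 → 6; ℓ=7 → 7.
Total orbitals: 4 + 5 + 6 + 7 = 22.

22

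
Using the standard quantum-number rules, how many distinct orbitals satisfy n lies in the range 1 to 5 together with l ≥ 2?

38

Go shell by shell, enumerating (l, ml) with l ≥ 2:
n=3 → 5; n=4 → 12; n=5 → 21.
Total orbitals: 5 + 12 + 21 = 38.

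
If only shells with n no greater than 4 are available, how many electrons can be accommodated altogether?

60

Total orbitals = 1² + 2² + 3² + 4² = 30. Doubling for spin gives 60 electrons.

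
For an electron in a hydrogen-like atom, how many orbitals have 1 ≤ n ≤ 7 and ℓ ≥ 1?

133

Count contributing orbitals for each principal shell:
n=2 → 3; n=3 → 8; n=4 → 15; n=5 → 24; n=6 → 35; n=7 → 48.
Total orbitals: 3 + 8 + 15 + 24 + 35 + 48 = 133.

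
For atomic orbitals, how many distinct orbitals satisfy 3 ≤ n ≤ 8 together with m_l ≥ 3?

Go shell by shell, enumerating (l, m_l) with m_l ≥ 3:
n=4 → 1; n=5 → 3; n=6 → 6; n=7 → 10; n=8 → 15.
Total orbitals: 1 + 3 + 6 + 10 + 15 = 35.

35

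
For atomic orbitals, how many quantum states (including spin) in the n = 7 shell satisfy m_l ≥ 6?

2

The n = 7 shell has l = 0 through 6; check each.
Contributions: l=6 → 1.
Orbitals: 1. Each orbital carries two spin states, so 1 × 2 = 2 states.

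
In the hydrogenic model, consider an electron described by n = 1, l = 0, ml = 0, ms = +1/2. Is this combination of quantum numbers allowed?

n = 1 is a positive integer. l = 0 satisfies 0 ≤ l ≤ n−1 = 0. ml = 0 lies in the range −l … +l (here 0). ms = +1/2 is one of ±1/2.
All four constraints are satisfied.

Valid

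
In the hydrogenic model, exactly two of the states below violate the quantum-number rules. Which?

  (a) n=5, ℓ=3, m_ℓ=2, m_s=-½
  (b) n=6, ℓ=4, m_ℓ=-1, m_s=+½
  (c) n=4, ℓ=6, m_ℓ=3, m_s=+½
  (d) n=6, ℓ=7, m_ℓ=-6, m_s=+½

(c) has ℓ = 6 ≥ n = 4, violating 0 ≤ ℓ ≤ n−1.
(d) has ℓ = 7 ≥ n = 6, violating 0 ≤ ℓ ≤ n−1.
The remaining sets (a), (b) satisfy all four rules.

(c) and (d)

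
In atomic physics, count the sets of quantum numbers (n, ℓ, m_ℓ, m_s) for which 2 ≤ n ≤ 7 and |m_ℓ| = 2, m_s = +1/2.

Go shell by shell, enumerating (ℓ, m_ℓ) with |m_ℓ| = 2:
n=3 → 2; n=4 → 4; n=5 → 6; n=6 → 8; n=7 → 10.
Orbitals: 2 + 4 + 6 + 8 + 10 = 30. With m_s fixed to +1/2 there is one state per orbital, so 30 states.

30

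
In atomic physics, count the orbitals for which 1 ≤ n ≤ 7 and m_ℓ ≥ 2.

Treat each shell separately and count matching orbitals:
n=3 → 1; n=4 → 3; n=5 → 6; n=6 → 10; n=7 → 15.
Total orbitals: 1 + 3 + 6 + 10 + 15 = 35.

35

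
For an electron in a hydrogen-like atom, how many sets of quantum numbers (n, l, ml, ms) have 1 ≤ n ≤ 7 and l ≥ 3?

Work shell by shell — for each n, count the (l, ml) pairs that satisfy l ≥ 3:
n=4 → 7; n=5 → 16; n=6 → 27; n=7 → 40.
Orbitals: 7 + 16 + 27 + 40 = 90. Including both spin states (ms = ±1/2) gives 2 × 90 = 180 states.

180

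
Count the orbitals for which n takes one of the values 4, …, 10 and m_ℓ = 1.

Go shell by shell, enumerating (ℓ, m_ℓ) with m_ℓ = 1:
n=4 → 3; n=5 → 4; n=6 → 5; n=7 → 6; n=8 → 7; n=9 → 8; n=10 → 9.
Total orbitals: 3 + 4 + 5 + 6 + 7 + 8 + 9 = 42.

42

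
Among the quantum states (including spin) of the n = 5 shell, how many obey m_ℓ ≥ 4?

2

For n = 5, ℓ ranges over 0 … 4.
Contributions: ℓ=4 → 1.
Orbitals: 1. Each orbital carries two spin states, so 1 × 2 = 2 states.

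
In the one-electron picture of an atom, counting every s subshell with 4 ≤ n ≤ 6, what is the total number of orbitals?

3

An s subshell (l = 0) exists for every n ≥ 1, so shells n = 4, 5, 6 each contribute one — 3 subshells.
Since each s subshell has 2·0+1 = 1 orbital, the total is 3 × 1 = 3.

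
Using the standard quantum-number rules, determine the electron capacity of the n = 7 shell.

A shell holds 2n² electrons: 2 × 7² = 2 × 49 = 98.

98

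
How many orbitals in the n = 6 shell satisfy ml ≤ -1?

15

Contributions: l=1 → 1; l=2 → 2; l=3 → 3; l=4 → 4; l=5 → 5.
Total orbitals: 1 + 2 + 3 + 4 + 5 = 15.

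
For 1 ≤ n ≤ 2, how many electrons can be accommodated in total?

10

Total orbitals = 1² + 2² = 5. Doubling for spin gives 10 electrons.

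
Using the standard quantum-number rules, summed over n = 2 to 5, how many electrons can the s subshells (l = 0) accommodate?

8

An s subshell (l = 0) exists for every n ≥ 1, so shells n = 2, 3, 4, 5 each contribute one — 4 subshells.
Since each s subshell holds 2(2·0+1) = 2 electrons, the total is 4 × 2 = 8.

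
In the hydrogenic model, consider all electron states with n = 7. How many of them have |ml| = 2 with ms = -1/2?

Contributions: l=2 → 2; l=3 → 2; l=4 → 2; l=5 → 2; l=6 → 2.
Orbitals: 2 + 2 + 2 + 2 + 2 = 10. With ms fixed to a single value there is one state per orbital, giving 10 states.

10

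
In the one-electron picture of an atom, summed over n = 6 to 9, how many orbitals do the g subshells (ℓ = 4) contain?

36

A g subshell (ℓ = 4) exists for every n ≥ 5, so shells n = 6, 7, 8, 9 each contribute one — 4 subshells.
Since each g subshell has 2·4+1 = 9 orbitals, the total is 4 × 9 = 36.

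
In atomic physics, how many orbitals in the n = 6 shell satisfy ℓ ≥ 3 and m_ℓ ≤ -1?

12

Contributions: ℓ=3 → 3; ℓ=4 → 4; ℓ=5 → 5.
Total orbitals: 3 + 4 + 5 = 12.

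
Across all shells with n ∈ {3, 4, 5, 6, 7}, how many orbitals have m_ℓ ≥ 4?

Treat each shell separately and count matching orbitals:
n=5 → 1; n=6 → 3; n=7 → 6.
Total orbitals: 1 + 3 + 6 = 10.

10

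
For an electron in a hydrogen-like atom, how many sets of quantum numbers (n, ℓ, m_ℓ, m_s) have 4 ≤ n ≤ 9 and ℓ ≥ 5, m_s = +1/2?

Go shell by shell, enumerating (ℓ, m_ℓ) with ℓ ≥ 5:
n=6 → 11; n=7 → 24; n=8 → 39; n=9 → 56.
Orbitals: 11 + 24 + 39 + 56 = 130. With m_s fixed to +1/2 there is one state per orbital, so 130 states.

130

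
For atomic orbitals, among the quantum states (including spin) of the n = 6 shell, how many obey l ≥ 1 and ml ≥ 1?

Orbitals with l ≥ 1 and ml ≥ 1, by l: l=1 → 1; l=2 → 2; l=3 → 3; l=4 → 4; l=5 → 5.
Orbitals: 1 + 2 + 3 + 4 + 5 = 15. Each orbital carries two spin states, so 15 × 2 = 30 states.

30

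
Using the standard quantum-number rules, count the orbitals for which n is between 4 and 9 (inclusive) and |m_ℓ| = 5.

Treat each shell separately and count matching orbitals:
n=6 → 2; n=7 → 4; n=8 → 6; n=9 → 8.
Total orbitals: 2 + 4 + 6 + 8 = 20.

20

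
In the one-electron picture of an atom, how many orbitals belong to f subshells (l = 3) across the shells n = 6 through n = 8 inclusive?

An f subshell (l = 3) exists for every n ≥ 4, so shells n = 6, 7, 8 each contribute one — 3 subshells.
Since each f subshell has 2·3+1 = 7 orbitals, the total is 3 × 7 = 21.

21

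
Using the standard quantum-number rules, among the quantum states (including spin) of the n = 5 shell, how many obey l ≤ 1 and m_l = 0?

Orbitals with l ≤ 1 and m_l = 0, by l: l=0 → 1; l=1 → 1.
Orbitals: 1 + 1 = 2. Each orbital carries two spin states, so 2 × 2 = 4 states.

4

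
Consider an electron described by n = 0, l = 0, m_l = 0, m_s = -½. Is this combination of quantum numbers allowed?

The principal quantum number must be a positive integer (n ≥ 1), but here n = 0.

Not allowed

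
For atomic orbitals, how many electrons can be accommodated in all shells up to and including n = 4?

60

Total orbitals = 1² + 2² + 3² + 4² = 30. Doubling for spin gives 60 electrons.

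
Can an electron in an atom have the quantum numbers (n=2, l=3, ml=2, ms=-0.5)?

Not allowed

The orbital quantum number must satisfy 0 ≤ l ≤ n−1. With n = 2 the allowed l values are 0, 1, so l = 3 is out of range.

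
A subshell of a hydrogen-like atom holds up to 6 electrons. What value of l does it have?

2(2l+1) = 6 ⇒ 2l+1 = 3 ⇒ l = 1.

l = 1 (p)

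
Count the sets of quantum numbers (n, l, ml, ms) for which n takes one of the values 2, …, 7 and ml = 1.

For each n in the range, tally the orbitals obeying ml = 1:
n=2 → 1; n=3 → 2; n=4 → 3; n=5 → 4; n=6 → 5; n=7 → 6.
Orbitals: 1 + 2 + 3 + 4 + 5 + 6 = 21. Including both spin states (ms = ±1/2) gives 2 × 21 = 42 states.

42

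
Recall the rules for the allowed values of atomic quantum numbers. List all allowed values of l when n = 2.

0, 1

l is an integer with 0 ≤ l ≤ n−1, so for n = 2: l = 0, 1.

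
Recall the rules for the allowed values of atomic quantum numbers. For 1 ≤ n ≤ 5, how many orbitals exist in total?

55

Total orbitals = 1² + 2² + 3² + 4² + 5² = 55.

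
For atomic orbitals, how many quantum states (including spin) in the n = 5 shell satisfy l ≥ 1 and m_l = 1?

8

Go through l = 0, …, 4 (the values permitted for n = 5).
Per l-value: l=1 → 1; l=2 → 1; l=3 → 1; l=4 → 1.
Orbitals: 1 + 1 + 1 + 1 = 4. Each orbital carries two spin states, so 4 × 2 = 8 states.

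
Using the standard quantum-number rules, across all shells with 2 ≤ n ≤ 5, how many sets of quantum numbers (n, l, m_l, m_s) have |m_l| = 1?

Work shell by shell — for each n, count the (l, m_l) pairs that satisfy |m_l| = 1:
n=2 → 2; n=3 → 4; n=4 → 6; n=5 → 8.
Orbitals: 2 + 4 + 6 + 8 = 20. Including both spin states (m_s = ±1/2) gives 2 × 20 = 40 states.

40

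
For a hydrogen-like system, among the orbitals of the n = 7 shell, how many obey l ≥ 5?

24

With n = 7 the allowed l are 0, 1, …, 6.
Orbitals with l ≥ 5, by l: l=5 → 11; l=6 → 13.
Total orbitals: 11 + 13 = 24.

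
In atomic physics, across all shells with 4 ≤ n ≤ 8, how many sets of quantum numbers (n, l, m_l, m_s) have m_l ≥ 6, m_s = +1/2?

Count contributing orbitals for each principal shell:
n=7 → 1; n=8 → 3.
Orbitals: 1 + 3 = 4. With m_s fixed to +1/2 there is one state per orbital, so 4 states.

4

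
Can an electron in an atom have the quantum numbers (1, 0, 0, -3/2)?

Invalid

The spin quantum number for an electron can only be ms = +1/2 or −1/2; ms = -3/2 is not one of those.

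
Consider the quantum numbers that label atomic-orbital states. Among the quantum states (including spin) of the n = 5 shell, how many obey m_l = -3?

4

Orbitals with m_l = -3, by l: l=3 → 1; l=4 → 1.
Orbitals: 1 + 1 = 2. Each orbital carries two spin states, so 2 × 2 = 4 states.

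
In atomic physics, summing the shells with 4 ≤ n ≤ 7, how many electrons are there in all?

252

Shell n has n² orbitals: 4²=16 + 5²=25 + 6²=36 + 7²=49 = 126 orbitals.
Two spin states per orbital: 2 × 126 = 252 electrons.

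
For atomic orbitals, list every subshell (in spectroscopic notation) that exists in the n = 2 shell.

2s, 2p

For n = 2, l runs from 0 to 1. In spectroscopic notation l = 0,1,2,… ↔ s,p,d,f,g,h,i, so the subshells are 2s, 2p.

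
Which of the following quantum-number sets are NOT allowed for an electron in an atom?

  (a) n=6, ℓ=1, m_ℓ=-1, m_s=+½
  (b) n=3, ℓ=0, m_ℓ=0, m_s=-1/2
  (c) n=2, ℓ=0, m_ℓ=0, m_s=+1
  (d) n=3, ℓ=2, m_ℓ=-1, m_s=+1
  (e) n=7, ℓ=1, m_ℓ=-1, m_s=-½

(c) and (d)

(c) has m_s = +1, but an electron's spin must be ±1/2.
(d) has m_s = +1, but an electron's spin must be ±1/2.
The remaining sets (a), (b), (e) satisfy all four rules.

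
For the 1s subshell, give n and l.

The leading integer gives n = 1; the letter 's' means l = 0.

n = 1, l = 0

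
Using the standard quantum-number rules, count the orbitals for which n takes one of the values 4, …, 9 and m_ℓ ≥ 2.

83

Count contributing orbitals for each principal shell:
n=4 → 3; n=5 → 6; n=6 → 10; n=7 → 15; n=8 → 21; n=9 → 28.
Total orbitals: 3 + 6 + 10 + 15 + 21 + 28 = 83.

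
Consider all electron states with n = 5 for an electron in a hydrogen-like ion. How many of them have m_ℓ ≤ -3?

For n = 5, ℓ ranges over 0 … 4.
Contributions: ℓ=3 → 1; ℓ=4 → 2.
Orbitals: 1 + 2 = 3. Each orbital carries two spin states, so 3 × 2 = 6 states.

6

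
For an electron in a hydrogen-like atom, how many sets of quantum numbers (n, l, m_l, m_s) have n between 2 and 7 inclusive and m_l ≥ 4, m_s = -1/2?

10

For each n in the range, tally the orbitals obeying m_l ≥ 4:
n=5 → 1; n=6 → 3; n=7 → 6.
Orbitals: 1 + 3 + 6 = 10. With m_s fixed to -1/2 there is one state per orbital, so 10 states.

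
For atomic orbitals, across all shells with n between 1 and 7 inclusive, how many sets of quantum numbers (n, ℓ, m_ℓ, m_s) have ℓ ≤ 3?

156

Per-shell orbital counts meeting the constraint:
n=1 → 1; n=2 → 4; n=3 → 9; n=4 → 16; n=5 → 16; n=6 → 16; n=7 → 16.
Orbitals: 1 + 4 + 9 + 16 + 16 + 16 + 16 = 78. Including both spin states (m_s = ±1/2) gives 2 × 78 = 156 states.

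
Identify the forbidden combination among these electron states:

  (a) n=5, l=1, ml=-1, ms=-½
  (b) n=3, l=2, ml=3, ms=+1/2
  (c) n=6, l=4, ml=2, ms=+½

(b) has |ml| = 3 > l = 2, violating −l ≤ ml ≤ l.
The remaining sets (a), (c) satisfy all four rules.

(b)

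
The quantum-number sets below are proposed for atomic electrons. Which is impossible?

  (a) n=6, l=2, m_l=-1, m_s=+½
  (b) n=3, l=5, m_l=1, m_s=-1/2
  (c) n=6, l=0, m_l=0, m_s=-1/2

(b)

(b) has l = 5 ≥ n = 3, violating 0 ≤ l ≤ n−1.
The remaining sets (a), (c) satisfy all four rules.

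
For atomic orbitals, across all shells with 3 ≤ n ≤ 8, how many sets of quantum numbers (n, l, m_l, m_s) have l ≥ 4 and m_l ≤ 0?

For each n in the range, tally the orbitals obeying l ≥ 4 and m_l ≤ 0:
n=5 → 5; n=6 → 11; n=7 → 18; n=8 → 26.
Orbitals: 5 + 11 + 18 + 26 = 60. Including both spin states (m_s = ±1/2) gives 2 × 60 = 120 states.

120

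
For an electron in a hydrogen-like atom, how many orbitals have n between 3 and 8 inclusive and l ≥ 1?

Go shell by shell, enumerating (l, ml) with l ≥ 1:
n=3 → 8; n=4 → 15; n=5 → 24; n=6 → 35; n=7 → 48; n=8 → 63.
Total orbitals: 8 + 15 + 24 + 35 + 48 + 63 = 193.

193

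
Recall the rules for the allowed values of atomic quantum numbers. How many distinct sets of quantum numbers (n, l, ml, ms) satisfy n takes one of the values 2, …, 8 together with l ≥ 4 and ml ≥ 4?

40

Per-shell orbital counts meeting the constraint:
n=5 → 1; n=6 → 3; n=7 → 6; n=8 → 10.
Orbitals: 1 + 3 + 6 + 10 = 20. Including both spin states (ms = ±1/2) gives 2 × 20 = 40 states.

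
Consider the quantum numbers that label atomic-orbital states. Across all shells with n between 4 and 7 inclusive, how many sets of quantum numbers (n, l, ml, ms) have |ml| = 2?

Count contributing orbitals for each principal shell:
n=4 → 4; n=5 → 6; n=6 → 8; n=7 → 10.
Orbitals: 4 + 6 + 8 + 10 = 28. Including both spin states (ms = ±1/2) gives 2 × 28 = 56 states.

56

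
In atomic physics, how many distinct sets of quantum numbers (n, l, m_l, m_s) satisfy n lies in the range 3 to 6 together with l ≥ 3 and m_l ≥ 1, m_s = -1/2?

For each n in the range, tally the orbitals obeying l ≥ 3 and m_l ≥ 1:
n=4 → 3; n=5 → 7; n=6 → 12.
Orbitals: 3 + 7 + 12 = 22. With m_s fixed to -1/2 there is one state per orbital, so 22 states.

22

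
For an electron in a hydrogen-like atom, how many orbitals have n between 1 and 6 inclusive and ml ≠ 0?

70

Go shell by shell, enumerating (l, ml) with ml ≠ 0:
n=2 → 2; n=3 → 6; n=4 → 12; n=5 → 20; n=6 → 30.
Total orbitals: 2 + 6 + 12 + 20 + 30 = 70.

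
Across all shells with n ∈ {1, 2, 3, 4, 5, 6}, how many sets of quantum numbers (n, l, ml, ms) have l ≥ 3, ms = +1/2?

Treat each shell separately and count matching orbitals:
n=4 → 7; n=5 → 16; n=6 → 27.
Orbitals: 7 + 16 + 27 = 50. With ms fixed to +1/2 there is one state per orbital, so 50 states.

50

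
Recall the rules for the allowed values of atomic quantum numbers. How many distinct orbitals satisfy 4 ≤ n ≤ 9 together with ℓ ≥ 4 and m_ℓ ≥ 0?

95

Treat each shell separately and count matching orbitals:
n=5 → 5; n=6 → 11; n=7 → 18; n=8 → 26; n=9 → 35.
Total orbitals: 5 + 11 + 18 + 26 + 35 = 95.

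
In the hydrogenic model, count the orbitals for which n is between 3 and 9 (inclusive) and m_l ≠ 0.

Per-shell orbital counts meeting the constraint:
n=3 → 6; n=4 → 12; n=5 → 20; n=6 → 30; n=7 → 42; n=8 → 56; n=9 → 72.
Total orbitals: 6 + 12 + 20 + 30 + 42 + 56 + 72 = 238.

238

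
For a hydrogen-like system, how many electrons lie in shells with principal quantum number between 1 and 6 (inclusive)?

182

Shell n has n² orbitals: 1²=1 + 2²=4 + 3²=9 + 4²=16 + 5²=25 + 6²=36 = 91 orbitals.
Two spin states per orbital: 2 × 91 = 182 electrons.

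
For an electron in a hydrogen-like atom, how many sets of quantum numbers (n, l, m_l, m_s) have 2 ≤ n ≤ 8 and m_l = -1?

56

Go shell by shell, enumerating (l, m_l) with m_l = -1:
n=2 → 1; n=3 → 2; n=4 → 3; n=5 → 4; n=6 → 5; n=7 → 6; n=8 → 7.
Orbitals: 1 + 2 + 3 + 4 + 5 + 6 + 7 = 28. Including both spin states (m_s = ±1/2) gives 2 × 28 = 56 states.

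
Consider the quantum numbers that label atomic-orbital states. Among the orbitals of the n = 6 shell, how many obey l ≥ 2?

For n = 6, l ranges over 0 … 5.
Contributions: l=2 → 5; l=3 → 7; l=4 → 9; l=5 → 11.
Total orbitals: 5 + 7 + 9 + 11 = 32.

32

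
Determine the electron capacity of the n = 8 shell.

128

A shell holds 2n² electrons: 2 × 8² = 2 × 64 = 128.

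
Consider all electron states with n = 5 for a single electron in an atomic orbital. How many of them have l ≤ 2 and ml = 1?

4

Per l-value: l=1 → 1; l=2 → 1.
Orbitals: 1 + 1 = 2. Each orbital carries two spin states, so 2 × 2 = 4 states.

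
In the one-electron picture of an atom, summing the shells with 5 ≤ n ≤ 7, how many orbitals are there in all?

Shell n has n² orbitals: 5²=25 + 6²=36 + 7²=49 = 110 orbitals.

110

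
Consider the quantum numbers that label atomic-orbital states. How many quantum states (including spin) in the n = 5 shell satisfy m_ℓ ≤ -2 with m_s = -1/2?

Per ℓ-value: ℓ=2 → 1; ℓ=3 → 2; ℓ=4 → 3.
Orbitals: 1 + 2 + 3 = 6. With m_s fixed to a single value there is one state per orbital, giving 6 states.

6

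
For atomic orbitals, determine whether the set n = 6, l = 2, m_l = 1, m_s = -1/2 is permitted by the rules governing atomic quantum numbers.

Yes

n = 6 is a positive integer. l = 2 satisfies 0 ≤ l ≤ n−1 = 5. m_l = 1 lies in the range −l … +l (here −2 … 2). m_s = -1/2 is one of ±1/2.
All four constraints are satisfied.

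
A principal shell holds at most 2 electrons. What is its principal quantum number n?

n = 1

2n² = 2 ⇒ n² = 1 ⇒ n = 1.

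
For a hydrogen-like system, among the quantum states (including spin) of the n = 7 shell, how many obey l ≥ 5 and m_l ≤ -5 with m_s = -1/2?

With n = 7 the allowed l are 0, 1, …, 6.
Per l-value: l=5 → 1; l=6 → 2.
Orbitals: 1 + 2 = 3. With m_s fixed to a single value there is one state per orbital, giving 3 states.

3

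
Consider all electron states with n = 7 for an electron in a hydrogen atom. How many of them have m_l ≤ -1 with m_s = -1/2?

With n = 7 the allowed l are 0, 1, …, 6.
The (l, m_l) pairs meeting m_l ≤ -1 give: l=1 → 1; l=2 → 2; l=3 → 3; l=4 → 4; l=5 → 5; l=6 → 6.
Orbitals: 1 + 2 + 3 + 4 + 5 + 6 = 21. With m_s fixed to a single value there is one state per orbital, giving 21 states.

21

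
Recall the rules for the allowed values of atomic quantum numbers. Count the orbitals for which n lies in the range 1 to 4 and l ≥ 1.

Go shell by shell, enumerating (l, m_l) with l ≥ 1:
n=2 → 3; n=3 → 8; n=4 → 15.
Total orbitals: 3 + 8 + 15 = 26.

26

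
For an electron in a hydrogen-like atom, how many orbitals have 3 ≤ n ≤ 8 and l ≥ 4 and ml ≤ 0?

60

Go shell by shell, enumerating (l, ml) with l ≥ 4 and ml ≤ 0:
n=5 → 5; n=6 → 11; n=7 → 18; n=8 → 26.
Total orbitals: 5 + 11 + 18 + 26 = 60.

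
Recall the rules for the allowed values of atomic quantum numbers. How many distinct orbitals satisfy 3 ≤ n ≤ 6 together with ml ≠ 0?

68

Per-shell orbital counts meeting the constraint:
n=3 → 6; n=4 → 12; n=5 → 20; n=6 → 30.
Total orbitals: 6 + 12 + 20 + 30 = 68.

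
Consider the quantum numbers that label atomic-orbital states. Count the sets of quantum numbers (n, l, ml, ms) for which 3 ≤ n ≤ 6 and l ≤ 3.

Count contributing orbitals for each principal shell:
n=3 → 9; n=4 → 16; n=5 → 16; n=6 → 16.
Orbitals: 9 + 16 + 16 + 16 = 57. Including both spin states (ms = ±1/2) gives 2 × 57 = 114 states.

114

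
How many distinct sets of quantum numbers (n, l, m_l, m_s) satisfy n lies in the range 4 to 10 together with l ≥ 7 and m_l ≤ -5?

44

Count contributing orbitals for each principal shell:
n=8 → 3; n=9 → 7; n=10 → 12.
Orbitals: 3 + 7 + 12 = 22. Including both spin states (m_s = ±1/2) gives 2 × 22 = 44 states.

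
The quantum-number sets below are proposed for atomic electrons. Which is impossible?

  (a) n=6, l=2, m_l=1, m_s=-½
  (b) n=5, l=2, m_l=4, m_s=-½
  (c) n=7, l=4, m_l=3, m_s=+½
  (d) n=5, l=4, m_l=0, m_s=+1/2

(b) has |m_l| = 4 > l = 2, violating −l ≤ m_l ≤ l.
The remaining sets (a), (c), (d) satisfy all four rules.

(b)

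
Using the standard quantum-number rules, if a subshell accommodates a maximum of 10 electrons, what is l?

l = 2

2(2l+1) = 10 ⇒ 2l+1 = 5 ⇒ l = 2.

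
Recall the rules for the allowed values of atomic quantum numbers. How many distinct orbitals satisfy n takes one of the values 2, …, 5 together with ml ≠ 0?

40

Treat each shell separately and count matching orbitals:
n=2 → 2; n=3 → 6; n=4 → 12; n=5 → 20.
Total orbitals: 2 + 6 + 12 + 20 = 40.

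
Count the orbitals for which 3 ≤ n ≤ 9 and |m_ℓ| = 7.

6

Per-shell orbital counts meeting the constraint:
n=8 → 2; n=9 → 4.
Total orbitals: 2 + 4 = 6.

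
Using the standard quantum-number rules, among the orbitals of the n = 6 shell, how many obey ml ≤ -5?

1

With n = 6 the allowed l are 0, 1, …, 5.
Orbitals with ml ≤ -5, by l: l=5 → 1.
Total orbitals: 1.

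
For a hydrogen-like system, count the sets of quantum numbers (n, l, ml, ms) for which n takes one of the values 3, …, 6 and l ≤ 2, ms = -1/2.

Treat each shell separately and count matching orbitals:
n=3 → 9; n=4 → 9; n=5 → 9; n=6 → 9.
Orbitals: 9 + 9 + 9 + 9 = 36. With ms fixed to -1/2 there is one state per orbital, so 36 states.

36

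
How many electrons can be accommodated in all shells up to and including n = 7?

Total orbitals = 1² + 2² + 3² + 4² + 5² + 6² + 7² = 140. Doubling for spin gives 280 electrons.

280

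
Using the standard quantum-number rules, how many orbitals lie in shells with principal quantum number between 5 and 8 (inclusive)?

Shell n has n² orbitals: 5²=25 + 6²=36 + 7²=49 + 8²=64 = 174 orbitals.

174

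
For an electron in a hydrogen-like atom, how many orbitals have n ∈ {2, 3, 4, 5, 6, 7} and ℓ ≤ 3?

77

For each n in the range, tally the orbitals obeying ℓ ≤ 3:
n=2 → 4; n=3 → 9; n=4 → 16; n=5 → 16; n=6 → 16; n=7 → 16.
Total orbitals: 4 + 9 + 16 + 16 + 16 + 16 = 77.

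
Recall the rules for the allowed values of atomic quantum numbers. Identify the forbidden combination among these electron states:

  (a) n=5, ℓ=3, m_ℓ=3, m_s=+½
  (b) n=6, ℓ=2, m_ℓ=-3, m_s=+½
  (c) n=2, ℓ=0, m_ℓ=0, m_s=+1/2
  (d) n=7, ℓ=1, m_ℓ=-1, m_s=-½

(b)

(b) has |m_ℓ| = 3 > ℓ = 2, violating −ℓ ≤ m_ℓ ≤ ℓ.
The remaining sets (a), (c), (d) satisfy all four rules.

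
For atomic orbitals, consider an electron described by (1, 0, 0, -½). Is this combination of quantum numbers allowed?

Valid

n = 1 is a positive integer. l = 0 satisfies 0 ≤ l ≤ n−1 = 0. ml = 0 lies in the range −l … +l (here 0). ms = -1/2 is one of ±1/2.
All four constraints are satisfied.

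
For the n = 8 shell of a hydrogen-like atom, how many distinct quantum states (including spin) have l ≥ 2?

120

For n = 8, l ranges over 0 … 7.
Orbitals with l ≥ 2, by l: l=2 → 5; l=3 → 7; l=4 → 9; l=5 → 11; l=6 → 13; l=7 → 15.
Orbitals: 5 + 7 + 9 + 11 + 13 + 15 = 60. Each orbital carries two spin states, so 60 × 2 = 120 states.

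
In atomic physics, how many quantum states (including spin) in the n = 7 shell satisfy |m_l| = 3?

With n = 7 the allowed l are 0, 1, …, 6.
The (l, m_l) pairs meeting |m_l| = 3 give: l=3 → 2; l=4 → 2; l=5 → 2; l=6 → 2.
Orbitals: 2 + 2 + 2 + 2 = 8. Each orbital carries two spin states, so 8 × 2 = 16 states.

16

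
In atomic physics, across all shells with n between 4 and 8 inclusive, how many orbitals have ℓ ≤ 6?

Per-shell orbital counts meeting the constraint:
n=4 → 16; n=5 → 25; n=6 → 36; n=7 → 49; n=8 → 49.
Total orbitals: 16 + 25 + 36 + 49 + 49 = 175.

175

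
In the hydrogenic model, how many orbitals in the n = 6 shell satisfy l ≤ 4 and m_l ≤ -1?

The (l, m_l) pairs meeting l ≤ 4 and m_l ≤ -1 give: l=1 → 1; l=2 → 2; l=3 → 3; l=4 → 4.
Total orbitals: 1 + 2 + 3 + 4 = 10.

10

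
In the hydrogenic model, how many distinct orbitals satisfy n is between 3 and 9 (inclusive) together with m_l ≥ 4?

35

For each n in the range, tally the orbitals obeying m_l ≥ 4:
n=5 → 1; n=6 → 3; n=7 → 6; n=8 → 10; n=9 → 15.
Total orbitals: 1 + 3 + 6 + 10 + 15 = 35.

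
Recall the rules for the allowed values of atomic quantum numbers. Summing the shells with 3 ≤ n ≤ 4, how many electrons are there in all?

50

Shell n has n² orbitals: 3²=9 + 4²=16 = 25 orbitals.
Two spin states per orbital: 2 × 25 = 50 electrons.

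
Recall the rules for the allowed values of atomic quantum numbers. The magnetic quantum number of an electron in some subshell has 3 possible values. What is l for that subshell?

l = 1 (p)

ml ranges over 2l+1 integers, so 2l+1 = 3 ⇒ l = 1.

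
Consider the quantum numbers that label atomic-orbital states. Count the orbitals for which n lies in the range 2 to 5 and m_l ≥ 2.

10

Work shell by shell — for each n, count the (l, m_l) pairs that satisfy m_l ≥ 2:
n=3 → 1; n=4 → 3; n=5 → 6.
Total orbitals: 1 + 3 + 6 = 10.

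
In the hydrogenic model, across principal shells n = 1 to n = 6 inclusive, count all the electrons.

Shell n has n² orbitals: 1²=1 + 2²=4 + 3²=9 + 4²=16 + 5²=25 + 6²=36 = 91 orbitals.
Two spin states per orbital: 2 × 91 = 182 electrons.

182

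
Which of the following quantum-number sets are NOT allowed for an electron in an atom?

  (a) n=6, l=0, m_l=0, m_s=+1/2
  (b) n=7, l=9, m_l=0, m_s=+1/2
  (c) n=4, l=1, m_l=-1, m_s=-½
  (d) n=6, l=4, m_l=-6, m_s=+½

(b) and (d)

(b) has l = 9 ≥ n = 7, violating 0 ≤ l ≤ n−1.
(d) has |m_l| = 6 > l = 4, violating −l ≤ m_l ≤ l.
The remaining sets (a), (c) satisfy all four rules.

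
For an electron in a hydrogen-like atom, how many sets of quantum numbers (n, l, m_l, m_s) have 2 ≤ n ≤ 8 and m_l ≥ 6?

Count contributing orbitals for each principal shell:
n=7 → 1; n=8 → 3.
Orbitals: 1 + 3 = 4. Including both spin states (m_s = ±1/2) gives 2 × 4 = 8 states.

8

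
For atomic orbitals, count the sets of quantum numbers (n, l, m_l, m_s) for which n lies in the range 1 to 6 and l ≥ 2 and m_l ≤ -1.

Count contributing orbitals for each principal shell:
n=3 → 2; n=4 → 5; n=5 → 9; n=6 → 14.
Orbitals: 2 + 5 + 9 + 14 = 30. Including both spin states (m_s = ±1/2) gives 2 × 30 = 60 states.

60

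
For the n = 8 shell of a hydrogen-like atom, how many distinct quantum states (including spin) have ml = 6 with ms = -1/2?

2

With n = 8 the allowed l are 0, 1, …, 7.
The (l, ml) pairs meeting ml = 6 give: l=6 → 1; l=7 → 1.
Orbitals: 1 + 1 = 2. With ms fixed to a single value there is one state per orbital, giving 2 states.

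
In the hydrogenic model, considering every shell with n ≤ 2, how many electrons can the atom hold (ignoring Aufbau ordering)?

Total orbitals = 1² + 2² = 5. Doubling for spin gives 10 electrons.

10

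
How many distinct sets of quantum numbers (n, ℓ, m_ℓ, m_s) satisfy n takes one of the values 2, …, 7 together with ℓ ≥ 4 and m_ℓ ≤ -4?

Treat each shell separately and count matching orbitals:
n=5 → 1; n=6 → 3; n=7 → 6.
Orbitals: 1 + 3 + 6 = 10. Including both spin states (m_s = ±1/2) gives 2 × 10 = 20 states.

20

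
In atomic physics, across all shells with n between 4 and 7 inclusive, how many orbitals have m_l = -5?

3

Treat each shell separately and count matching orbitals:
n=6 → 1; n=7 → 2.
Total orbitals: 1 + 2 = 3.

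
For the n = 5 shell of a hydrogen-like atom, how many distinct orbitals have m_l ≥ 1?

Per l-value: l=1 → 1; l=2 → 2; l=3 → 3; l=4 → 4.
Total orbitals: 1 + 2 + 3 + 4 = 10.

10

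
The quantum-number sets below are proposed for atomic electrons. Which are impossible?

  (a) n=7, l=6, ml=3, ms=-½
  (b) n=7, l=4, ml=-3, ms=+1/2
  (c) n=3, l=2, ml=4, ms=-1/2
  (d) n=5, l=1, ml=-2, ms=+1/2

(c) has |ml| = 4 > l = 2, violating −l ≤ ml ≤ l.
(d) has |ml| = 2 > l = 1, violating −l ≤ ml ≤ l.
The remaining sets (a), (b) satisfy all four rules.

(c) and (d)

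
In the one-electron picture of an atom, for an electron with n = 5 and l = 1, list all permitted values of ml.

ml takes every integer from −l to +l. With l = 1 that gives the 3 values -1, 0, 1.

-1, 0, 1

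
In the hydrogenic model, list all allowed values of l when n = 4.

l is an integer with 0 ≤ l ≤ n−1, so for n = 4: l = 0, 1, 2, 3.

0, 1, 2, 3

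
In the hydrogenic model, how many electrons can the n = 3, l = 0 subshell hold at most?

A subshell with l = 0 has 2l+1 = 1 orbital, each holding 2 electrons (spin ±1/2), so 1 × 2 = 2.

2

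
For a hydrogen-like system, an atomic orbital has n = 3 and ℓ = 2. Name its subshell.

ℓ = 2 corresponds to the letter 'd', so the subshell is 3d.

3d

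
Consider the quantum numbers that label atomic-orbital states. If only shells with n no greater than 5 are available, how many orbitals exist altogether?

Total orbitals = 1² + 2² + 3² + 4² + 5² = 55.

55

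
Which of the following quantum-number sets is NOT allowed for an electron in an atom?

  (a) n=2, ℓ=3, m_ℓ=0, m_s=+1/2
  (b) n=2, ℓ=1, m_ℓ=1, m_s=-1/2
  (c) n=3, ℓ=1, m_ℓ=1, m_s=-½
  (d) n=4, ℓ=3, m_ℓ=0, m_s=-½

(a) has ℓ = 3 ≥ n = 2, violating 0 ≤ ℓ ≤ n−1.
The remaining sets (b), (c), (d) satisfy all four rules.

(a)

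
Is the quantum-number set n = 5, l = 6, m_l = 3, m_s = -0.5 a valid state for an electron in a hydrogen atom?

The orbital quantum number must satisfy 0 ≤ l ≤ n−1. With n = 5 the allowed l values are 0, 1, 2, 3, 4, so l = 6 is out of range.

No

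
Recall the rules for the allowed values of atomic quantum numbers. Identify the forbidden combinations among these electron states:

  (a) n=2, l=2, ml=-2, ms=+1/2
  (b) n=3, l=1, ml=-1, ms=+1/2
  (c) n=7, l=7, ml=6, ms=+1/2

(a) has l = 2 ≥ n = 2, violating 0 ≤ l ≤ n−1.
(c) has l = 7 ≥ n = 7, violating 0 ≤ l ≤ n−1.
The remaining set (b) satisfies all four rules.

(a) and (c)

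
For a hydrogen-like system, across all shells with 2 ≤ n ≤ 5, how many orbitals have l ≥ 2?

38

Work shell by shell — for each n, count the (l, m_l) pairs that satisfy l ≥ 2:
n=3 → 5; n=4 → 12; n=5 → 21.
Total orbitals: 5 + 12 + 21 = 38.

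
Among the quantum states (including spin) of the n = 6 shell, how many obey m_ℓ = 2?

The n = 6 shell has ℓ = 0 through 5; check each.
The (ℓ, m_ℓ) pairs meeting m_ℓ = 2 give: ℓ=2 → 1; ℓ=3 → 1; ℓ=4 → 1; ℓ=5 → 1.
Orbitals: 1 + 1 + 1 + 1 = 4. Each orbital carries two spin states, so 4 × 2 = 8 states.

8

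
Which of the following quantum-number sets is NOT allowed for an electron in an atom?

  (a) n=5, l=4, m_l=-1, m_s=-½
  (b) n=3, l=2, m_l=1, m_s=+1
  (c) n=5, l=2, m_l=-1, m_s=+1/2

(b) has m_s = +1, but an electron's spin must be ±1/2.
The remaining sets (a), (c) satisfy all four rules.

(b)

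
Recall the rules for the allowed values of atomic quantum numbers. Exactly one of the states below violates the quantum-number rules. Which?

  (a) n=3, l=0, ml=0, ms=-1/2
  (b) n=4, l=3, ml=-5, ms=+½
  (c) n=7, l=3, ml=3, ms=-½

(b)

(b) has |ml| = 5 > l = 3, violating −l ≤ ml ≤ l.
The remaining sets (a), (c) satisfy all four rules.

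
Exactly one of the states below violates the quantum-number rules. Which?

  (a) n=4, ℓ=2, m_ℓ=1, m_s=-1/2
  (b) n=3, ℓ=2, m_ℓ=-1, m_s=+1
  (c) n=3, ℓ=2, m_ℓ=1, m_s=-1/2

(b)

(b) has m_s = +1, but an electron's spin must be ±1/2.
The remaining sets (a), (c) satisfy all four rules.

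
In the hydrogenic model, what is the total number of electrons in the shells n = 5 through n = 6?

Shell n has n² orbitals: 5²=25 + 6²=36 = 61 orbitals.
Two spin states per orbital: 2 × 61 = 122 electrons.

122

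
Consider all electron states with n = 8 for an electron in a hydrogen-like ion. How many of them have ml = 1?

14

With n = 8 the allowed l are 0, 1, …, 7.
The (l, ml) pairs meeting ml = 1 give: l=1 → 1; l=2 → 1; l=3 → 1; l=4 → 1; l=5 → 1; l=6 → 1; l=7 → 1.
Orbitals: 1 + 1 + 1 + 1 + 1 + 1 + 1 = 7. Each orbital carries two spin states, so 7 × 2 = 14 states.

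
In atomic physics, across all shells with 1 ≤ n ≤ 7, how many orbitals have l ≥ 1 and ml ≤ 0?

Work shell by shell — for each n, count the (l, ml) pairs that satisfy l ≥ 1 and ml ≤ 0:
n=2 → 2; n=3 → 5; n=4 → 9; n=5 → 14; n=6 → 20; n=7 → 27.
Total orbitals: 2 + 5 + 9 + 14 + 20 + 27 = 77.

77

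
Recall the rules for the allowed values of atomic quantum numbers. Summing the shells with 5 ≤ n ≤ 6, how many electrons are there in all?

Shell n has n² orbitals: 5²=25 + 6²=36 = 61 orbitals.
Two spin states per orbital: 2 × 61 = 122 electrons.

122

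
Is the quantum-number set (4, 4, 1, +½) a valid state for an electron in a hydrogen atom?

Not allowed

The orbital quantum number must satisfy 0 ≤ ℓ ≤ n−1. With n = 4 the allowed ℓ values are 0, 1, 2, 3, so ℓ = 4 is out of range.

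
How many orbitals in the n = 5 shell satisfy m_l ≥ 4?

1

For n = 5, l ranges over 0 … 4.
The (l, m_l) pairs meeting m_l ≥ 4 give: l=4 → 1.
Total orbitals: 1.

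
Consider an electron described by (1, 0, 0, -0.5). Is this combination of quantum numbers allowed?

Allowed

n = 1 is a positive integer. ℓ = 0 satisfies 0 ≤ ℓ ≤ n−1 = 0. m_ℓ = 0 lies in the range −ℓ … +ℓ (here 0). m_s = -1/2 is one of ±1/2.
All four constraints are satisfied.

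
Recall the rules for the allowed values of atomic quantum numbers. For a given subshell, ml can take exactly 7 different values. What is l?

l = 3 (f)

ml ranges over 2l+1 integers, so 2l+1 = 7 ⇒ l = 3.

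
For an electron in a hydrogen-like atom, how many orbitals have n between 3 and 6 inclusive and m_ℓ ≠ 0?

Count contributing orbitals for each principal shell:
n=3 → 6; n=4 → 12; n=5 → 20; n=6 → 30.
Total orbitals: 6 + 12 + 20 + 30 = 68.

68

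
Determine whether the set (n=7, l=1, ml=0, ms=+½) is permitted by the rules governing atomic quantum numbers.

n = 7 is a positive integer. l = 1 satisfies 0 ≤ l ≤ n−1 = 6. ml = 0 lies in the range −l … +l (here −1 … 1). ms = +1/2 is one of ±1/2.
All four constraints are satisfied.

Allowed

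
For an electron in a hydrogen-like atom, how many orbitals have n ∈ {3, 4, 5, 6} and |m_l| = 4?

Count contributing orbitals for each principal shell:
n=5 → 2; n=6 → 4.
Total orbitals: 2 + 4 = 6.

6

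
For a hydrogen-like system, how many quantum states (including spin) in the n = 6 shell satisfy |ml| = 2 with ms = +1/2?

8

With n = 6 the allowed l are 0, 1, …, 5.
Orbitals with |ml| = 2, by l: l=2 → 2; l=3 → 2; l=4 → 2; l=5 → 2.
Orbitals: 2 + 2 + 2 + 2 = 8. With ms fixed to a single value there is one state per orbital, giving 8 states.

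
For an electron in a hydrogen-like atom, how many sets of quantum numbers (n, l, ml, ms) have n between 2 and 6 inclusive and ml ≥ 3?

20

Work shell by shell — for each n, count the (l, ml) pairs that satisfy ml ≥ 3:
n=4 → 1; n=5 → 3; n=6 → 6.
Orbitals: 1 + 3 + 6 = 10. Including both spin states (ms = ±1/2) gives 2 × 10 = 20 states.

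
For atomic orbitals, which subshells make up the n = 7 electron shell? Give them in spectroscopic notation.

7s, 7p, 7d, 7f, 7g, 7h, 7i

For n = 7, l runs from 0 to 6. In spectroscopic notation l = 0,1,2,… ↔ s,p,d,f,g,h,i, so the subshells are 7s, 7p, 7d, 7f, 7g, 7h, 7i.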